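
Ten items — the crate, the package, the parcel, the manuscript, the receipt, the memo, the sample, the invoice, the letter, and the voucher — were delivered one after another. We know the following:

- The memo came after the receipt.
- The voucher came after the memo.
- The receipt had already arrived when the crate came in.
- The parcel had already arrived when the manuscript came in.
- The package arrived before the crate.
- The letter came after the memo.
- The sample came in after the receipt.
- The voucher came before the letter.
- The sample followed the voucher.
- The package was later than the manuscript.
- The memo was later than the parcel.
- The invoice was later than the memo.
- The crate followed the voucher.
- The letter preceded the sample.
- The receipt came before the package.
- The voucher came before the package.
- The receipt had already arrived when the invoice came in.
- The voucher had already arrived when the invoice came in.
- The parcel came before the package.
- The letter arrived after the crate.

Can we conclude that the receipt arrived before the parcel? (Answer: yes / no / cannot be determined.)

No chain of stated constraints runs from the receipt to the parcel, and none runs from the parcel to the receipt either.
So the relative order of the receipt and the parcel is not fixed by the given facts.

cannot be determined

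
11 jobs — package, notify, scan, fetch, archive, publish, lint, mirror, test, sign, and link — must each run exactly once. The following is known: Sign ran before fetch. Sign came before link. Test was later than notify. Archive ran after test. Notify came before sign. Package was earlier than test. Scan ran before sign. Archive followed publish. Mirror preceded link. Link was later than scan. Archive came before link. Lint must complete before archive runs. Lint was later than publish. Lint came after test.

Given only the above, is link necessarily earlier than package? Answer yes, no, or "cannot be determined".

no

Tracing the constraints gives package → test → archive → link, so package must come before link.
That means link cannot be before package.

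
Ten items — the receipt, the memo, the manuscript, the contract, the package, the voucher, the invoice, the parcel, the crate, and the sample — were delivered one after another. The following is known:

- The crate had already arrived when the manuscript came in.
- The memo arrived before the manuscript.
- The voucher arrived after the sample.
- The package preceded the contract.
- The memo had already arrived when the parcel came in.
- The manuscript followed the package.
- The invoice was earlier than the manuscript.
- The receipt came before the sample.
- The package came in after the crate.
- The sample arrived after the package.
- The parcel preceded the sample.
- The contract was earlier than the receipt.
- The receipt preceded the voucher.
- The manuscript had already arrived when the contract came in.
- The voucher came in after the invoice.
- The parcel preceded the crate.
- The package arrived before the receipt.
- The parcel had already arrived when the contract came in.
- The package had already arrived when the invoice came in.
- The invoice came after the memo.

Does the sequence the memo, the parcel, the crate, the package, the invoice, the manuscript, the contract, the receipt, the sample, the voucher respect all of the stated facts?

Check each stated constraint against the proposed order — e.g. the memo is ahead of the manuscript; the parcel is ahead of the sample. Every pair is in the required order; nothing is violated.

yes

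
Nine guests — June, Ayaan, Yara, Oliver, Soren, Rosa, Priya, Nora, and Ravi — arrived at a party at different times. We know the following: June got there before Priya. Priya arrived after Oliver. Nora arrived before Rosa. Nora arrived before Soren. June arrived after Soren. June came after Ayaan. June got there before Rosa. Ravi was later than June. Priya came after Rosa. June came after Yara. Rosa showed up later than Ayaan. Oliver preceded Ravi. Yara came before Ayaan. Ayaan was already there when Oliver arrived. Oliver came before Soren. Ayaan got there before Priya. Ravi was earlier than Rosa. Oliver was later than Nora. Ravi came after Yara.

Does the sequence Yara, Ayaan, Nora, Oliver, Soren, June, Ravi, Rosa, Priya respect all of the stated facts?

yes

Check each stated constraint against the proposed order — e.g. Yara is ahead of Ravi; Ayaan is ahead of Priya. Every pair is in the required order; nothing is violated.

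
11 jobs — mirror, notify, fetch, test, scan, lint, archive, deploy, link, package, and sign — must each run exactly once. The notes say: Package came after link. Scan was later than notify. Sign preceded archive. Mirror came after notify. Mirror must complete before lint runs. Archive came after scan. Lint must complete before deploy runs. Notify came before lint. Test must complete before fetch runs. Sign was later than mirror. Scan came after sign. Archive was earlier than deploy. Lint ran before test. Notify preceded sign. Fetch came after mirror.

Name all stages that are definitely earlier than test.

Directly stated before test: lint.
Mirror reaches test via mirror → lint → test.
Notify reaches test via notify → lint → test.
No chain forces link (or any of the others) ahead of test.

lint, mirror, notify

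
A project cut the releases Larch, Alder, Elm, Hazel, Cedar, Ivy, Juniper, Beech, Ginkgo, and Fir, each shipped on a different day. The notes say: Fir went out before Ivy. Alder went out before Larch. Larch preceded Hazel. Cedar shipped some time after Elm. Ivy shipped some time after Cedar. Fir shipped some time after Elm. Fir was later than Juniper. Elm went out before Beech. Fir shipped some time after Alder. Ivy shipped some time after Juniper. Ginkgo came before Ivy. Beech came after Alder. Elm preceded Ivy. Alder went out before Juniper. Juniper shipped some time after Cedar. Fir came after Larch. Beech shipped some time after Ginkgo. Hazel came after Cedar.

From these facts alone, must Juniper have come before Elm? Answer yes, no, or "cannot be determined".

Tracing the constraints gives Elm → Cedar → Juniper, so Elm must come before Juniper.
That means Juniper cannot be before Elm.

no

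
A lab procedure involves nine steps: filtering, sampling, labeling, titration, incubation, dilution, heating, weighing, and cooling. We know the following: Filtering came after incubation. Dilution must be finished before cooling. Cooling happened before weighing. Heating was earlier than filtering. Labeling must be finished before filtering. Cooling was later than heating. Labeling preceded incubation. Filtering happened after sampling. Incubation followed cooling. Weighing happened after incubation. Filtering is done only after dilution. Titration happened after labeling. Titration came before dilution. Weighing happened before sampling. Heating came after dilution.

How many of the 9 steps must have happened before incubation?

Directly stated before incubation: cooling and labeling.
Dilution reaches incubation via dilution → cooling → incubation.
Heating reaches incubation via heating → cooling → incubation.
Titration reaches incubation via titration → dilution → cooling → incubation.
That's cooling, dilution, heating, labeling, and titration — 5 in all.

5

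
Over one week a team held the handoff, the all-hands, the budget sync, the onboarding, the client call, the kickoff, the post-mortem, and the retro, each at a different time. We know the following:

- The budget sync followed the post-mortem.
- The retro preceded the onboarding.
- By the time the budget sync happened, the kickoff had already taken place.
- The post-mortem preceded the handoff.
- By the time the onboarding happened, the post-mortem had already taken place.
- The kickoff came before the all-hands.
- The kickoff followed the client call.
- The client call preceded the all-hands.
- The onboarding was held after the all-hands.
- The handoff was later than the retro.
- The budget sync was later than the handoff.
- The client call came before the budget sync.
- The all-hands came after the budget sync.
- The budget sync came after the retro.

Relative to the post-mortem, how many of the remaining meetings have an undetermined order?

3

Forced after the post-mortem: the all-hands, the budget sync, the handoff, and the onboarding.
That leaves the client call, the kickoff, and the retro with no forced order relative to the post-mortem — 3.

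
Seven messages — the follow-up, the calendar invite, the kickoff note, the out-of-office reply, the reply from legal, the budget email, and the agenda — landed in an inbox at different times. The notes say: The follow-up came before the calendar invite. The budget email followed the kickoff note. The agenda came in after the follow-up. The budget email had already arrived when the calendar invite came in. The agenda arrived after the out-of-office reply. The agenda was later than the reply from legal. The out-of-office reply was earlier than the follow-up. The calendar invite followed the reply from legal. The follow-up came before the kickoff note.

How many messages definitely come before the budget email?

Directly stated before the budget email: the kickoff note.
The follow-up reaches the budget email via the follow-up → the kickoff note → the budget email.
The out-of-office reply reaches the budget email via the out-of-office reply → the follow-up → the kickoff note → the budget email.
That's the follow-up, the kickoff note, and the out-of-office reply — 3 in all.

3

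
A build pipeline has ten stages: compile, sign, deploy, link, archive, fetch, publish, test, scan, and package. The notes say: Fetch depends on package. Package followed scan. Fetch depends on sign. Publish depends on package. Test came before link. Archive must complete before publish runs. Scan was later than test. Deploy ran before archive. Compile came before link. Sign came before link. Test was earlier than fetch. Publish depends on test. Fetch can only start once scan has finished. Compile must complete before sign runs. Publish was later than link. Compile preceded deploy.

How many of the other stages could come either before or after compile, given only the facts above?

3

Forced after compile: archive, deploy, fetch, link, publish, and sign.
That leaves package, scan, and test with no forced order relative to compile — 3.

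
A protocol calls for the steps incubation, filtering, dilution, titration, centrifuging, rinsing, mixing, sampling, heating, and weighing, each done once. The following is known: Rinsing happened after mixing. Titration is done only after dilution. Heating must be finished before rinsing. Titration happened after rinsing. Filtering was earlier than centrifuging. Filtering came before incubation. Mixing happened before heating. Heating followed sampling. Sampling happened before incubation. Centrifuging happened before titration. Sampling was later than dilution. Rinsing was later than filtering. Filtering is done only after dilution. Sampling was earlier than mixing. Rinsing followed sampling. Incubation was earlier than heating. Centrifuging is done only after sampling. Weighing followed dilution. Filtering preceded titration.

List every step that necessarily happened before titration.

centrifuging, dilution, filtering, heating, incubation, mixing, rinsing, sampling

Directly stated before titration: centrifuging, dilution, filtering, and rinsing.
Heating reaches titration via heating → rinsing → titration.
Incubation reaches titration via incubation → heating → rinsing → titration.
Mixing reaches titration via mixing → rinsing → titration.
Likewise sampling reaches titration by chaining the stated constraints.
No chain forces weighing ahead of titration.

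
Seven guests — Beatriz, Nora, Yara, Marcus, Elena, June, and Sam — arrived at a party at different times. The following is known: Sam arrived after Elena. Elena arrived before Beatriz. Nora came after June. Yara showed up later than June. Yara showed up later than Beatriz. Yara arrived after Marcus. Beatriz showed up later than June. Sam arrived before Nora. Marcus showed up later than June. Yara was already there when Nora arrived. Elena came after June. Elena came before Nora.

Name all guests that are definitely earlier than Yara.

Directly stated before Yara: Beatriz, June, and Marcus.
Elena reaches Yara via Elena → Beatriz → Yara.

Beatriz, Elena, June, Marcus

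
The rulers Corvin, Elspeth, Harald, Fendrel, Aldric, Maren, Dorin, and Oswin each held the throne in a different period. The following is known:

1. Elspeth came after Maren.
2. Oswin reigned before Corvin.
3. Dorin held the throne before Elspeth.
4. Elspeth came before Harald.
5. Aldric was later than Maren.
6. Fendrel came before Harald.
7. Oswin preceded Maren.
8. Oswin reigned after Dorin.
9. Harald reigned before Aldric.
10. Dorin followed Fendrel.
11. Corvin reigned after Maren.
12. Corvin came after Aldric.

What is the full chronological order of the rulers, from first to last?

The constraints fix every adjacent pair, so only one ordering works:
Fendrel → Dorin → Oswin → Maren → Elspeth → Harald → Aldric → Corvin.

Fendrel, Dorin, Oswin, Maren, Elspeth, Harald, Aldric, Corvin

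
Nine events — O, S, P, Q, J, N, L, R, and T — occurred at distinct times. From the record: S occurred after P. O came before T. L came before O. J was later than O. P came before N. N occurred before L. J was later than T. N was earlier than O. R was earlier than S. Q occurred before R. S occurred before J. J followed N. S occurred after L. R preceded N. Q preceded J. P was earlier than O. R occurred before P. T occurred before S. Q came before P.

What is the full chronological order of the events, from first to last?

The constraints fix every adjacent pair, so only one ordering works:
Q → R → P → N → L → O → T → S → J.

Q, R, P, N, L, O, T, S, J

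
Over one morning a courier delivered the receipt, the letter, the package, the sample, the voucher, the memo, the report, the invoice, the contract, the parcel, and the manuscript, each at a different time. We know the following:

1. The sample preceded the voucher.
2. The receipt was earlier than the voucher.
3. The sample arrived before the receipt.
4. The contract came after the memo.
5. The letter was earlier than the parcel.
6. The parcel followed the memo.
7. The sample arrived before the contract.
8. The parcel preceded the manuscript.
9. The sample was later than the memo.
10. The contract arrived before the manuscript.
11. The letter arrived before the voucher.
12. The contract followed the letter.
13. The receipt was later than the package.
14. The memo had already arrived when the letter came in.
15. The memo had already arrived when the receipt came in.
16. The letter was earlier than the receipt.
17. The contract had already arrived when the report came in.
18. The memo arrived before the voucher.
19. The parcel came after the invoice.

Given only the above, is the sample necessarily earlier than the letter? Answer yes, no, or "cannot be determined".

cannot be determined

No chain of stated constraints runs from the sample to the letter, and none runs from the letter to the sample either.
So the relative order of the sample and the letter is not fixed by the given facts.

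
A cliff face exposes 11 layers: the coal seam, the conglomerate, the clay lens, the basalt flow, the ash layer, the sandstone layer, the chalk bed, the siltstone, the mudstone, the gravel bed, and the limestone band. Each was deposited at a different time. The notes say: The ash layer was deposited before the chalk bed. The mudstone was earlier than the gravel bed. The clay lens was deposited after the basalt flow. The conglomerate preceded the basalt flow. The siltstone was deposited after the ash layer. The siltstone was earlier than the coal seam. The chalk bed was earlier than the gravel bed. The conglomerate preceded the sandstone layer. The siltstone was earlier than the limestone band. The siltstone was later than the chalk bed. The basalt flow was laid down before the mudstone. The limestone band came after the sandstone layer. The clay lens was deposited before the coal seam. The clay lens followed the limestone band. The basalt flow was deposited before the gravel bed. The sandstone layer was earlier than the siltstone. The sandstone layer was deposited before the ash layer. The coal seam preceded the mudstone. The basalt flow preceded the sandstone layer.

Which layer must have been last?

the gravel bed

Every other layer has a chain of constraints placing it before the gravel bed, so the gravel bed is last.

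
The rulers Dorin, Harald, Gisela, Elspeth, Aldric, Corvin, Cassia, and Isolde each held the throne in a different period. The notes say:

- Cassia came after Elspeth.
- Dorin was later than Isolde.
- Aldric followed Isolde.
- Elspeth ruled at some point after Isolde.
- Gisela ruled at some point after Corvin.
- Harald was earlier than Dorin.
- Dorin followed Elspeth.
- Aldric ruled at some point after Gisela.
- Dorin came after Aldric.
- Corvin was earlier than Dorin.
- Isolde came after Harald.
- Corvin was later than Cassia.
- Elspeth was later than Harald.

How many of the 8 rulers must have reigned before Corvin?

4

Directly stated before Corvin: Cassia.
Elspeth reaches Corvin via Elspeth → Cassia → Corvin.
Harald reaches Corvin via Harald → Elspeth → Cassia → Corvin.
Isolde reaches Corvin via Isolde → Elspeth → Cassia → Corvin.
That's Cassia, Elspeth, Harald, and Isolde — 4 in all.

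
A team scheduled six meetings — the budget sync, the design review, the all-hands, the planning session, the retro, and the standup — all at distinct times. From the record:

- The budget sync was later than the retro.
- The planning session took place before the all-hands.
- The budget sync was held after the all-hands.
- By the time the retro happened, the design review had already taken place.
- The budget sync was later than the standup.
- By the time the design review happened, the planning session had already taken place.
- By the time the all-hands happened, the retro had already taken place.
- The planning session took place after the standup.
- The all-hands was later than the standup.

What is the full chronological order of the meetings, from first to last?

The constraints fix every adjacent pair, so only one ordering works:
the standup → the planning session → the design review → the retro → the all-hands → the budget sync.

the standup, the planning session, the design review, the retro, the all-hands, the budget sync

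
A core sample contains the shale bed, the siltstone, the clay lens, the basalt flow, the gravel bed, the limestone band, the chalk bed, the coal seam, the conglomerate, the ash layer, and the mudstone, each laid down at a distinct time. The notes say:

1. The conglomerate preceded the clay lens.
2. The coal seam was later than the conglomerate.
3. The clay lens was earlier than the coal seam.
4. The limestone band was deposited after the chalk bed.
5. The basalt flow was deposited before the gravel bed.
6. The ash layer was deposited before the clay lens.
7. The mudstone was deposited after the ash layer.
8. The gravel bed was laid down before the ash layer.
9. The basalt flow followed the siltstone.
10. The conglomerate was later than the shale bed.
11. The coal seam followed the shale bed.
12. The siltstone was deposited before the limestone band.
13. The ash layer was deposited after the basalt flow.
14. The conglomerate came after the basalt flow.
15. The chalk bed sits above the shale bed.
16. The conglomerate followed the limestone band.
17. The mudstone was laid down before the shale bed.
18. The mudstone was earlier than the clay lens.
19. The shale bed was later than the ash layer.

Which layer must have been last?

Every other layer has a chain of constraints placing it before the coal seam, so the coal seam is last.

the coal seam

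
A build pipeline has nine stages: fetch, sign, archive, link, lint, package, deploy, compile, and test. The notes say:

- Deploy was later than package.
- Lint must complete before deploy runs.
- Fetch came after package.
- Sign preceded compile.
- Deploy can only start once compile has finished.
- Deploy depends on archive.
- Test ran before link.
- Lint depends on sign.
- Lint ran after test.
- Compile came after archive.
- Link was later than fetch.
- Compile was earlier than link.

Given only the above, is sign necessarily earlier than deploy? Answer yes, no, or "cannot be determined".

Chain the constraints: sign → compile → deploy. Each link is directly stated, so sign comes before deploy.

yes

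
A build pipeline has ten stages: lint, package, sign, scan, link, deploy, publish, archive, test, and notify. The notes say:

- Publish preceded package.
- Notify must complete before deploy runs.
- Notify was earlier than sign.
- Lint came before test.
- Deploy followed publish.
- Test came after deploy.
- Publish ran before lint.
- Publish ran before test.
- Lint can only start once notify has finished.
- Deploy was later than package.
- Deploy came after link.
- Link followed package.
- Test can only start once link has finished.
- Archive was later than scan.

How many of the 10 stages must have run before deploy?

Directly stated before deploy: link, notify, package, and publish.
No chain forces scan (or any of the others) ahead of deploy.
That's link, notify, package, and publish — 4 in all.

4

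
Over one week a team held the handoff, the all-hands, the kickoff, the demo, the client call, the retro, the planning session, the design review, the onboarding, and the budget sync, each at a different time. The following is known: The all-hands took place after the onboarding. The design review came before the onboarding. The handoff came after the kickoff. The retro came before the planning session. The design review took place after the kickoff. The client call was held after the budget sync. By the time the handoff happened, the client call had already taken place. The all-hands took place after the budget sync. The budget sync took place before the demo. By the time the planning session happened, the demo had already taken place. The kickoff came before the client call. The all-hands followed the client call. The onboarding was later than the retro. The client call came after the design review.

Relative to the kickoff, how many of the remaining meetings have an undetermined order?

4

Forced after the kickoff: the all-hands, the client call, the design review, the handoff, and the onboarding.
That leaves the budget sync, the demo, the planning session, and the retro with no forced order relative to the kickoff — 4.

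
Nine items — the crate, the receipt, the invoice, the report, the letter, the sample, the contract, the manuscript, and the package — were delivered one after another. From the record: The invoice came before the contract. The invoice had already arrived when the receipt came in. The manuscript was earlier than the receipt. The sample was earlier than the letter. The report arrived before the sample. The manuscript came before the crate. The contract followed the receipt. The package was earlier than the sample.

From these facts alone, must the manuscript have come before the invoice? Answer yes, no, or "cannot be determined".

No chain of stated constraints runs from the manuscript to the invoice, and none runs from the invoice to the manuscript either.
So the relative order of the manuscript and the invoice is not fixed by the given facts.

cannot be determined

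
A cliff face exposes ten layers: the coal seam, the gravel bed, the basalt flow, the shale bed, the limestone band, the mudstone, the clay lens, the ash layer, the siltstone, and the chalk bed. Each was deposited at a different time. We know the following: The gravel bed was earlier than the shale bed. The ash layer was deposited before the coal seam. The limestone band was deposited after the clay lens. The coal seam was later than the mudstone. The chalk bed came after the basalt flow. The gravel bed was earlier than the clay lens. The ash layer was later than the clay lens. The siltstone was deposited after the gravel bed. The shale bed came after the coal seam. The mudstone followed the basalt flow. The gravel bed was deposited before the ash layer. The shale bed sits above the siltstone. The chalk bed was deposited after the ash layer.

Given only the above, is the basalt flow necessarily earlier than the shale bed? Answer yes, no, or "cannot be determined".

yes

Chain the constraints: the basalt flow → the mudstone → the coal seam → the shale bed. Each link is directly stated, so the basalt flow comes before the shale bed.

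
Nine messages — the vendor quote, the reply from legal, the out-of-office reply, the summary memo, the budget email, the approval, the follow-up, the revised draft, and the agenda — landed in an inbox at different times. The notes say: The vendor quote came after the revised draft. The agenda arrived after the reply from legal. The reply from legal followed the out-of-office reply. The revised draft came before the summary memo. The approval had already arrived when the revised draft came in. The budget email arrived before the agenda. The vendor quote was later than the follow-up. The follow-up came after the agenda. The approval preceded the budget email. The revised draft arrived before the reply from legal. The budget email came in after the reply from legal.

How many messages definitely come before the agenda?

Directly stated before the agenda: the budget email and the reply from legal.
The approval reaches the agenda via the approval → the budget email → the agenda.
The out-of-office reply reaches the agenda via the out-of-office reply → the reply from legal → the agenda.
The revised draft reaches the agenda via the revised draft → the reply from legal → the agenda.
That's the approval, the budget email, the out-of-office reply, the reply from legal, and the revised draft — 5 in all.

5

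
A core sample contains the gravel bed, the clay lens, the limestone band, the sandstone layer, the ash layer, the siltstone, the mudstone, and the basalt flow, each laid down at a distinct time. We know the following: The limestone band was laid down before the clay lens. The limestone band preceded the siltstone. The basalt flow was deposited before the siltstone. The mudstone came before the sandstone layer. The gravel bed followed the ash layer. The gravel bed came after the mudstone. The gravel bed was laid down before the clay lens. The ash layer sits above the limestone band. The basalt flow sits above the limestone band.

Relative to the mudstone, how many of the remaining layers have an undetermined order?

4

Forced after the mudstone: the clay lens, the gravel bed, and the sandstone layer.
That leaves the ash layer, the basalt flow, the limestone band, and the siltstone with no forced order relative to the mudstone — 4.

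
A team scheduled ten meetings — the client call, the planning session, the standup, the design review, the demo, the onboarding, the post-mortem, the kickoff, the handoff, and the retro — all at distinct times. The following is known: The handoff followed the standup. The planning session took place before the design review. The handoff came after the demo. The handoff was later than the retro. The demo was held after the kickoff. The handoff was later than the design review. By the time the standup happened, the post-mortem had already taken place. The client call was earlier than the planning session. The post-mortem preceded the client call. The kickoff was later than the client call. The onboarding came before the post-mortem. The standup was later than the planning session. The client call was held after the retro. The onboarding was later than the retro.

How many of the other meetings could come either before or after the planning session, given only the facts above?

Forced before the planning session: the client call, the onboarding, the post-mortem, and the retro; forced after the planning session: the design review, the handoff, and the standup.
That leaves the demo and the kickoff with no forced order relative to the planning session — 2.

2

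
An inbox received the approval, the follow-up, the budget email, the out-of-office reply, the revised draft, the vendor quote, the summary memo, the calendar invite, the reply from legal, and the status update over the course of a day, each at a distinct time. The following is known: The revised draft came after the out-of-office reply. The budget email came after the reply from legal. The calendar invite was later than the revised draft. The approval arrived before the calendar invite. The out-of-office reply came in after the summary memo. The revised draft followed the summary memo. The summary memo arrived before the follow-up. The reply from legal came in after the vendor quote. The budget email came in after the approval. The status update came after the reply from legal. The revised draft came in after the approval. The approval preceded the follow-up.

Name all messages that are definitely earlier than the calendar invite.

the approval, the out-of-office reply, the revised draft, the summary memo

Directly stated before the calendar invite: the approval and the revised draft.
The out-of-office reply reaches the calendar invite via the out-of-office reply → the revised draft → the calendar invite.
The summary memo reaches the calendar invite via the summary memo → the revised draft → the calendar invite.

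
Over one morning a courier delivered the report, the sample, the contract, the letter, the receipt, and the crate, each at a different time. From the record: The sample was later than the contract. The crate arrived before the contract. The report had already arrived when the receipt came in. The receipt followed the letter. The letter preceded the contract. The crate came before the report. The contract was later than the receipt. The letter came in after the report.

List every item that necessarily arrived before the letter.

Directly stated before the letter: the report.
The crate reaches the letter via the crate → the report → the letter.
No chain forces the sample (or any of the others) ahead of the letter.

the crate, the report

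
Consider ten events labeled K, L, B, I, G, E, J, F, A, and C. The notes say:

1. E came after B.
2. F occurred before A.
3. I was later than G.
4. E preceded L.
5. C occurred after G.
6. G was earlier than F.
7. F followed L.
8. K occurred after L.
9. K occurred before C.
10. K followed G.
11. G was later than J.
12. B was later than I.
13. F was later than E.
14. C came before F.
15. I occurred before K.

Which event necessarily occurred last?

A

Every other event has a chain of constraints placing it before A, so A is last.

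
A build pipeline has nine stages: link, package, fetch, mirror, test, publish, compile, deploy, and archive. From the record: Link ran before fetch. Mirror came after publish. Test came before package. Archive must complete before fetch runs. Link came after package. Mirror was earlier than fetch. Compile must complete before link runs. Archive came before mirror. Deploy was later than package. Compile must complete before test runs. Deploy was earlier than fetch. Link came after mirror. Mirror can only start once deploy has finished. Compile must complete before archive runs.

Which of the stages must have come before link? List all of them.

Directly stated before link: compile, mirror, and package.
Archive reaches link via archive → mirror → link.
Deploy reaches link via deploy → mirror → link.
Publish reaches link via publish → mirror → link.
Likewise test reaches link by chaining the stated constraints.
No chain forces fetch ahead of link.

archive, compile, deploy, mirror, package, publish, test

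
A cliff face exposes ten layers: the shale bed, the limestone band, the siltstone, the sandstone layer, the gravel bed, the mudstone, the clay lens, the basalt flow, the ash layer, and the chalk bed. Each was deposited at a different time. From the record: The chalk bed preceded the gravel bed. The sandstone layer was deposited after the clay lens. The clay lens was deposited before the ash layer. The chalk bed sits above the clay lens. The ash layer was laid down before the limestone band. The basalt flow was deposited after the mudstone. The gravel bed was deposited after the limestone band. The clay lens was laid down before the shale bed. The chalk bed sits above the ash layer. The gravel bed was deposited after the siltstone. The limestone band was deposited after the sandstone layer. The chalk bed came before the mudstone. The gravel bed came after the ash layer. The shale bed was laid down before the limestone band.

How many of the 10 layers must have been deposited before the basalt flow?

4

Directly stated before the basalt flow: the mudstone.
The ash layer reaches the basalt flow via the ash layer → the chalk bed → the mudstone → the basalt flow.
The chalk bed reaches the basalt flow via the chalk bed → the mudstone → the basalt flow.
The clay lens reaches the basalt flow via the clay lens → the chalk bed → the mudstone → the basalt flow.
No chain forces the siltstone (or any of the others) ahead of the basalt flow.
That's the ash layer, the chalk bed, the clay lens, and the mudstone — 4 in all.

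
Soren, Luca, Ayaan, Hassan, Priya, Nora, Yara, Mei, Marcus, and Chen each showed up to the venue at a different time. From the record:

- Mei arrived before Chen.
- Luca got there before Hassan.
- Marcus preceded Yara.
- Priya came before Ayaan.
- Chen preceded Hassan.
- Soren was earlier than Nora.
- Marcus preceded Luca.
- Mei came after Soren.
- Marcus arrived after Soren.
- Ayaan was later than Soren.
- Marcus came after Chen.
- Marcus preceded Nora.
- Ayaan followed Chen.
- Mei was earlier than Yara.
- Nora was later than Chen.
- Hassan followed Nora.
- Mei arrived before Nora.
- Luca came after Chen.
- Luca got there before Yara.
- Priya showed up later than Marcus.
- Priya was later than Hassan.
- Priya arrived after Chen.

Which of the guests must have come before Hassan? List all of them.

Directly stated before Hassan: Chen, Luca, and Nora.
Marcus reaches Hassan via Marcus → Luca → Hassan.
Mei reaches Hassan via Mei → Nora → Hassan.
Soren reaches Hassan via Soren → Nora → Hassan.
No chain forces Ayaan (or any of the others) ahead of Hassan.

Chen, Luca, Marcus, Mei, Nora, Soren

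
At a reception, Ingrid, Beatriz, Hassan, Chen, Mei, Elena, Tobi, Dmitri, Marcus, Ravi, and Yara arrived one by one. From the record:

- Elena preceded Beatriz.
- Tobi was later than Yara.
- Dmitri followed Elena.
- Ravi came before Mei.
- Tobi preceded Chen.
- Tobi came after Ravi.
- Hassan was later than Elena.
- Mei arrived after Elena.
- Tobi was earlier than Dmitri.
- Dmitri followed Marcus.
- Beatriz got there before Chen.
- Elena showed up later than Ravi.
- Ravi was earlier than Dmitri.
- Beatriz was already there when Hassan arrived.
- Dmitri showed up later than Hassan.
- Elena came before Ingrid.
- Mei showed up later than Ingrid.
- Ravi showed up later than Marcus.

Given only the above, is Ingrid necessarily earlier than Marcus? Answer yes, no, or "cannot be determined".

no

Tracing the constraints gives Marcus → Ravi → Elena → Ingrid, so Marcus must come before Ingrid.
That means Ingrid cannot be before Marcus.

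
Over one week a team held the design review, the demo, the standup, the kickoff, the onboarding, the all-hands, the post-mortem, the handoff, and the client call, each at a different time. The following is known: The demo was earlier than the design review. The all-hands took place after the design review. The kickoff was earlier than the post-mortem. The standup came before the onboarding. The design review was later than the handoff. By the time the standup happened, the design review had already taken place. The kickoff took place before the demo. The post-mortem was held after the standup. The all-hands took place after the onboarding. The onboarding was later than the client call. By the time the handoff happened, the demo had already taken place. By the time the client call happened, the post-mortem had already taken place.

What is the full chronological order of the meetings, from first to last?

The constraints fix every adjacent pair, so only one ordering works:
the kickoff → the demo → the handoff → the design review → the standup → the post-mortem → the client call → the onboarding → the all-hands.

the kickoff, the demo, the handoff, the design review, the standup, the post-mortem, the client call, the onboarding, the all-hands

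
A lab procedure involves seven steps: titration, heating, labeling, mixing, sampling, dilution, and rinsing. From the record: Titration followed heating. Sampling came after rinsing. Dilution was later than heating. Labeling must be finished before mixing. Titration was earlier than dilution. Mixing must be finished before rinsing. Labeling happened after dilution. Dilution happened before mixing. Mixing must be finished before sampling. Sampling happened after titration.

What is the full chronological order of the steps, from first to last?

The constraints fix every adjacent pair, so only one ordering works:
heating → titration → dilution → labeling → mixing → rinsing → sampling.

heating, titration, dilution, labeling, mixing, rinsing, sampling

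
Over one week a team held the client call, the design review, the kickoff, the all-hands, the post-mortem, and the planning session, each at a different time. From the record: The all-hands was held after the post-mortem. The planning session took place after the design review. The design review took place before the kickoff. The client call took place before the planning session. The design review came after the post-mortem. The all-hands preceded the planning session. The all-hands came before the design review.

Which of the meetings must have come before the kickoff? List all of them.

the all-hands, the design review, the post-mortem

Directly stated before the kickoff: the design review.
The all-hands reaches the kickoff via the all-hands → the design review → the kickoff.
The post-mortem reaches the kickoff via the post-mortem → the design review → the kickoff.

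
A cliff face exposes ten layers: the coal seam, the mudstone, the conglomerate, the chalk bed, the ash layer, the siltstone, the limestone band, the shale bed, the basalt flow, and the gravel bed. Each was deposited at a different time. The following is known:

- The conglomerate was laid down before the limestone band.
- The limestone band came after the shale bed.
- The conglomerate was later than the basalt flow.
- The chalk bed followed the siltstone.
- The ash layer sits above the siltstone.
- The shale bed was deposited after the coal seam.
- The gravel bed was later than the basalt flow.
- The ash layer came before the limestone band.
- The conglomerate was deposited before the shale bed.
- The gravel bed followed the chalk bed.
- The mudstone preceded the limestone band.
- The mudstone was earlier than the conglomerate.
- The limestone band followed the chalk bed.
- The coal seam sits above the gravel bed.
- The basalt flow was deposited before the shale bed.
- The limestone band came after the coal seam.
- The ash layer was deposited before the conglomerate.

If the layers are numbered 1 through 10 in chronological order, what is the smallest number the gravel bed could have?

4

The basalt flow, the chalk bed, and the siltstone must all come before the gravel bed — 3 forced predecessors.
Nothing else is forced ahead of the gravel bed, so its earliest slot is position 3 + 1 = 4.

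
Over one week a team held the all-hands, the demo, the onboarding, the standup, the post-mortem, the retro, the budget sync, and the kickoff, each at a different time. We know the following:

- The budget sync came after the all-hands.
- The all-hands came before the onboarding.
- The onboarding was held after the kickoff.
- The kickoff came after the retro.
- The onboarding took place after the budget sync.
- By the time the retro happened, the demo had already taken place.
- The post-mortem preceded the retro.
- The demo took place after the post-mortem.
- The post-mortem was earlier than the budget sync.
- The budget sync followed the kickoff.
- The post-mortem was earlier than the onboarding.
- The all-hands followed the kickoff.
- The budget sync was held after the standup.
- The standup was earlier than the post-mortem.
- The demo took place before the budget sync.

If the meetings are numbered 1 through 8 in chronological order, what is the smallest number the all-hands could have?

The demo, the kickoff, the post-mortem, the retro, and the standup must all come before the all-hands — 5 forced predecessors.
Nothing else is forced ahead of the all-hands, so its earliest slot is position 5 + 1 = 6.

6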